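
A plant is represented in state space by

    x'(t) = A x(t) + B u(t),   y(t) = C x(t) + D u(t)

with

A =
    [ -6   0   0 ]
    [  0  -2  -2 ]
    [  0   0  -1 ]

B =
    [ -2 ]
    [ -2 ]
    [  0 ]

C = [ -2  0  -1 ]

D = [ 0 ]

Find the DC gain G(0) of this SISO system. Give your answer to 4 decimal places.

0.6667

G(0) = C(-A)^{-1}B + D = -C A^{-1} B + D.
det A = -12, so A^{-1} = (1/-12)·adj(A) = [[-1/6, 0, 0], [0, -1/2, 1], [0, 0, -1]]
A^{-1} B = [1/3, 1, 0]^T
C A^{-1} B = -2/3
G(0) = D - C A^{-1} B = 0 - (-2/3) = 2/3 ≈ 0.6667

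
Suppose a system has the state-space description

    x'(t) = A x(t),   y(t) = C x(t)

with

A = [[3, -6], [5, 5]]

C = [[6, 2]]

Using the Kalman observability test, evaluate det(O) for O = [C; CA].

-212

CA = [[28, -26]]
Observability matrix O = [C; CA] = [[6, 2], [28, -26]]
det(O) = 6·(-26) - 2·28 = -156 - 56 = -212
Since det(O) ≠ 0, rank(O) = 2 and the system is completely observable.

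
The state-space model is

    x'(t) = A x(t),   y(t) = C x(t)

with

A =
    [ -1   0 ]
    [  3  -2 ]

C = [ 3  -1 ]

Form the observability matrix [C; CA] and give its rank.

CA = [[-6, 2]]
Observability matrix O = [C; CA] = [[3, -1], [-6, 2]]
Every row of O is a scalar multiple of row 1 = [3, -1] (multipliers 1, -2), so the rows span a one-dimensional space.
O ≠ 0, hence rank(O) = 1.
rank(O) = 1 < n = 2, so the pair (A, C) is not completely observable.

1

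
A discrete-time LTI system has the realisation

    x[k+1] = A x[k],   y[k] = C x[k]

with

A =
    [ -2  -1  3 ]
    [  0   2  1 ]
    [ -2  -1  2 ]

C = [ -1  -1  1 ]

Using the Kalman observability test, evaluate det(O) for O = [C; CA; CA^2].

8

CA = [[0, -2, -2]]
CA^2 = [[4, -2, -6]]
Observability matrix O = [C; CA; CA^2] = [[-1, -1, 1], [0, -2, -2], [4, -2, -6]]
Expanding along the first row, det(O) = (-1)·((-2)·(-6) - (-2)·(-2)) - (-1)·(0·(-6) - (-2)·4) + 1·(0·(-2) - (-2)·4) = (-1)·8 - (-1)·8 + 1·8 = 8
Since det(O) ≠ 0, rank(O) = 3 and the system is completely observable.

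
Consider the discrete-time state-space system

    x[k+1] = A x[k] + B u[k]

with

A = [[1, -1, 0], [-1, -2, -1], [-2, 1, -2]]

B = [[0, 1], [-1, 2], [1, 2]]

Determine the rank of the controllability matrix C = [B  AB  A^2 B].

AB = [[1, -1], [1, -7], [-3, -4]]
A^2B = [[0, 6], [0, 19], [5, 3]]
Controllability matrix C = [B  AB  A^2B] = [[0, 1, 1, -1, 0, 6], [-1, 2, 1, -7, 0, 19], [1, 2, -3, -4, 5, 3]]
Take the 3×3 submatrix of C formed by columns 1, 2, 3: [[0, 1, 1], [-1, 2, 1], [1, 2, -3]]. Its determinant is 0·(2·(-3) - 1·2) - 1·((-1)·(-3) - 1·1) + 1·((-1)·2 - 2·1) = 0·(-8) - 1·2 + 1·(-4) = -6 ≠ 0.
So rank(C) ≥ 3; since C has 3 rows, rank(C) = 3.
rank(C) = 3 = n, so the pair (A, B) is completely controllable.

3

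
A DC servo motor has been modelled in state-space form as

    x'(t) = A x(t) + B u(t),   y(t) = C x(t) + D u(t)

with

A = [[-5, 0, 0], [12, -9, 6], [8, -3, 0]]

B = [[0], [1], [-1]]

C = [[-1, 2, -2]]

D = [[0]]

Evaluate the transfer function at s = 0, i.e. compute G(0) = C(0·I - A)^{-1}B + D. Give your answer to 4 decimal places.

0.6667

G(0) = C(-A)^{-1}B + D = -C A^{-1} B + D.
det A = -90, so A^{-1} = (1/-90)·adj(A) = [[-1/5, 0, 0], [-8/15, 0, -1/3], [-2/5, 1/6, -1/2]]
A^{-1} B = [0, 1/3, 2/3]^T
C A^{-1} B = -2/3
G(0) = D - C A^{-1} B = 0 - (-2/3) = 2/3 ≈ 0.6667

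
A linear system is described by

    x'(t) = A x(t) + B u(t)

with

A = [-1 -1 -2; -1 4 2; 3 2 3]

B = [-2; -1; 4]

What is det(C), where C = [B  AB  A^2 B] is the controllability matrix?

AB = [[-5], [6], [4]]
A^2B = [[-9], [37], [9]]
Controllability matrix C = [B  AB  A^2B] = [[-2, -5, -9], [-1, 6, 37], [4, 4, 9]]
Expanding along the first row, det(C) = (-2)·(6·9 - 37·4) - (-5)·((-1)·9 - 37·4) + (-9)·((-1)·4 - 6·4) = (-2)·(-94) - (-5)·(-157) + (-9)·(-28) = -345
Since det(C) ≠ 0, rank(C) = 3 and the system is completely controllable.

-345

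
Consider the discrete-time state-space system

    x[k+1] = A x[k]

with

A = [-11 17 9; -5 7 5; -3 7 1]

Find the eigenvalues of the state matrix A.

det(zI - A) = z^3 - (tr A)z^2 + (M11 + M22 + M33)z - det A, where Mii is the 2×2 principal minor of A obtained by deleting row i and column i.
tr A = (-11) + 7 + 1 = -3; M11 = 7·1 - 5·7 = 7 - 35 = -28; M22 = (-11)·1 - 9·(-3) = -11 - (-27) = 16; M33 = (-11)·7 - 17·(-5) = -77 - (-85) = 8; sum of minors = -4.
det A = (-11)·(7·1 - 5·7) - 17·((-5)·1 - 5·(-3)) + 9·((-5)·7 - 7·(-3)) = (-11)·(-28) - 17·10 + 9·(-14) = 12.
So p(z) = det(zI - A) = z^3 + 3z^2 - 4z - 12.
Rational-root test: any integer root divides -12. Testing small divisors, z = -2 works: p(-2) = -8 + 12 + 8 + (-12) = 0, so (z + 2) is a factor.
Dividing, p(z) = (z + 2)(z^2 + z - 6).
Factor z^2 + z - 6: two numbers with sum -1 and product -6 are 2 and -3, so z^2 + z - 6 = (z - 2)(z + 3).
Hence p(z) = (z - 2) (z + 2) (z + 3), with roots -3, -2, 2.

-3, -2, 2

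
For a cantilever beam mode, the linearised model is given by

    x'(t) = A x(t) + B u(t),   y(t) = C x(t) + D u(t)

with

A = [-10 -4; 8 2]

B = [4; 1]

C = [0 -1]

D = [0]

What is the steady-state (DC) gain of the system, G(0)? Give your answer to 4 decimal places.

G(0) = C(-A)^{-1}B + D = -C A^{-1} B + D.
det A = 12, so A^{-1} = (1/12)·adj(A) = [[1/6, 1/3], [-2/3, -5/6]]
A^{-1} B = [1, -7/2]^T
C A^{-1} B = 7/2
G(0) = D - C A^{-1} B = 0 - (7/2) = -7/2 ≈ -3.5000

-3.5000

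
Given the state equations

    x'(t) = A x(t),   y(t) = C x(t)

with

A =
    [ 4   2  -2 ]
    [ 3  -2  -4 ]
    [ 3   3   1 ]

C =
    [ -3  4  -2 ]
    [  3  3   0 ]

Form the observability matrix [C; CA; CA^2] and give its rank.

CA = [[-6, -20, -12], [21, 0, -18]]
CA^2 = [[-120, -8, 80], [30, -12, -60]]
Observability matrix O = [C; CA; CA^2] = [[-3, 4, -2], [3, 3, 0], [-6, -20, -12], [21, 0, -18], [-120, -8, 80], [30, -12, -60]]
Take the 3×3 submatrix of O formed by rows 1, 2, 3: [[-3, 4, -2], [3, 3, 0], [-6, -20, -12]]. Its determinant is (-3)·(3·(-12) - 0·(-20)) - 4·(3·(-12) - 0·(-6)) + (-2)·(3·(-20) - 3·(-6)) = (-3)·(-36) - 4·(-36) + (-2)·(-42) = 336 ≠ 0.
So rank(O) ≥ 3; since O has 3 columns, rank(O) = 3.
rank(O) = 3 = n, so the pair (A, C) is completely observable.

3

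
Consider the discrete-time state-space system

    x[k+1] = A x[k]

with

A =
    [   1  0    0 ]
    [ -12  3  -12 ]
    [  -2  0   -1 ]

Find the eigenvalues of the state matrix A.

det(zI - A) = z^3 - (tr A)z^2 + (M11 + M22 + M33)z - det A, where Mii is the 2×2 principal minor of A obtained by deleting row i and column i.
tr A = 1 + 3 + (-1) = 3; M11 = 3·(-1) - (-12)·0 = -3 - 0 = -3; M22 = 1·(-1) - 0·(-2) = -1 - 0 = -1; M33 = 1·3 - 0·(-12) = 3 - 0 = 3; sum of minors = -1.
det A = 1·(3·(-1) - (-12)·0) - 0·((-12)·(-1) - (-12)·(-2)) + 0·((-12)·0 - 3·(-2)) = 1·(-3) - 0·(-12) + 0·6 = -3.
So p(z) = det(zI - A) = z^3 - 3z^2 - z + 3.
Rational-root test: any integer root divides 3. Testing small divisors, z = -1 works: p(-1) = -1 + (-3) + 1 + 3 = 0, so (z + 1) is a factor.
Dividing, p(z) = (z + 1)(z^2 - 4z + 3).
Factor z^2 - 4z + 3: two numbers with sum 4 and product 3 are 3 and 1, so z^2 - 4z + 3 = (z - 3)(z - 1).
Hence p(z) = (z - 3) (z - 1) (z + 1), with roots -1, 1, 3.

-1, 1, 3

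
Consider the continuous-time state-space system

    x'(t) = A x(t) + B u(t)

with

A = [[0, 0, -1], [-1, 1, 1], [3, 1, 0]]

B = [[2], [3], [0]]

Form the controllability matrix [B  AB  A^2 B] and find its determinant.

AB = [[0], [1], [9]]
A^2B = [[-9], [10], [1]]
Controllability matrix C = [B  AB  A^2B] = [[2, 0, -9], [3, 1, 10], [0, 9, 1]]
Expanding along the first row, det(C) = 2·(1·1 - 10·9) - 0·(3·1 - 10·0) + (-9)·(3·9 - 1·0) = 2·(-89) - 0·3 + (-9)·27 = -421
Since det(C) ≠ 0, rank(C) = 3 and the system is completely controllable.

-421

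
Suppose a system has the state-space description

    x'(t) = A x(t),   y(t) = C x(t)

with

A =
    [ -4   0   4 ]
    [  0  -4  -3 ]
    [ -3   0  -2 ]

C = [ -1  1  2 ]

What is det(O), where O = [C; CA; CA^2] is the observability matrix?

CA = [[-2, -4, -11]]
CA^2 = [[41, 16, 26]]
Observability matrix O = [C; CA; CA^2] = [[-1, 1, 2], [-2, -4, -11], [41, 16, 26]]
Expanding along the first row, det(O) = (-1)·((-4)·26 - (-11)·16) - 1·((-2)·26 - (-11)·41) + 2·((-2)·16 - (-4)·41) = (-1)·72 - 1·399 + 2·132 = -207
Since det(O) ≠ 0, rank(O) = 3 and the system is completely observable.

-207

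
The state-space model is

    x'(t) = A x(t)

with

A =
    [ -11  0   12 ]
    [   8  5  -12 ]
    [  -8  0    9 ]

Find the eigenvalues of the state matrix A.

det(sI - A) = s^3 - (tr A)s^2 + (M11 + M22 + M33)s - det A, where Mii is the 2×2 principal minor of A obtained by deleting row i and column i.
tr A = (-11) + 5 + 9 = 3; M11 = 5·9 - (-12)·0 = 45 - 0 = 45; M22 = (-11)·9 - 12·(-8) = -99 - (-96) = -3; M33 = (-11)·5 - 0·8 = -55 - 0 = -55; sum of minors = -13.
det A = (-11)·(5·9 - (-12)·0) - 0·(8·9 - (-12)·(-8)) + 12·(8·0 - 5·(-8)) = (-11)·45 - 0·(-24) + 12·40 = -15.
So p(s) = det(sI - A) = s^3 - 3s^2 - 13s + 15.
Rational-root test: any integer root divides 15. Testing small divisors, s = 1 works: p(1) = 1 + (-3) + (-13) + 15 = 0, so (s - 1) is a factor.
Dividing, p(s) = (s - 1)(s^2 - 2s - 15).
Factor s^2 - 2s - 15: two numbers with sum 2 and product -15 are 5 and -3, so s^2 - 2s - 15 = (s - 5)(s + 3).
Hence p(s) = (s - 5) (s - 1) (s + 3), with roots -3, 1, 5.
At least one eigenvalue has non-negative real part, so the system is not asymptotically stable.

-3, 1, 5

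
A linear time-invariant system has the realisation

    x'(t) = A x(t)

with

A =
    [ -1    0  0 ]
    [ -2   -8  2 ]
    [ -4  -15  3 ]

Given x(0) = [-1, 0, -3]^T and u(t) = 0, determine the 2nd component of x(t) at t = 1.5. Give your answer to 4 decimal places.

det(sI - A) = s^3 - (tr A)s^2 + (M11 + M22 + M33)s - det A, where Mii is the 2×2 principal minor of A obtained by deleting row i and column i.
tr A = (-1) + (-8) + 3 = -6; M11 = (-8)·3 - 2·(-15) = -24 - (-30) = 6; M22 = (-1)·3 - 0·(-4) = -3 - 0 = -3; M33 = (-1)·(-8) - 0·(-2) = 8 - 0 = 8; sum of minors = 11.
det A = (-1)·((-8)·3 - 2·(-15)) - 0·((-2)·3 - 2·(-4)) + 0·((-2)·(-15) - (-8)·(-4)) = (-1)·6 - 0·2 + 0·(-2) = -6.
So p(s) = det(sI - A) = s^3 + 6s^2 + 11s + 6.
Rational-root test: any integer root divides 6. Testing small divisors, s = -1 works: p(-1) = -1 + 6 + (-11) + 6 = 0, so (s + 1) is a factor.
Dividing, p(s) = (s + 1)(s^2 + 5s + 6).
Factor s^2 + 5s + 6: two numbers with sum -5 and product 6 are -2 and -3, so s^2 + 5s + 6 = (s + 2)(s + 3).
Hence p(s) = (s + 1) (s + 2) (s + 3), with roots -3, -2, -1.
The eigenvalues -3, -2, -1 are distinct and real, so A is diagonalisable and x(t) = e^{At} x(0) = V diag(e^{λ_i t}) V^{-1} x(0), where the columns of V are the eigenvectors.
λ = -3: A - (-3)I = [[2, 0, 0], [-2, -5, 2], [-4, -15, 6]]. v must be orthogonal to every row; (row 1) × (row 2) = [0, -4, -10], so take v_1 = [0, -2, -5]^T.
λ = -2: A - (-2)I = [[1, 0, 0], [-2, -6, 2], [-4, -15, 5]]. v must be orthogonal to every row; (row 1) × (row 2) = [0, -2, -6], so take v_2 = [0, 1, 3]^T.
λ = -1: A - (-1)I = [[0, 0, 0], [-2, -7, 2], [-4, -15, 4]]. v must be orthogonal to every row; (row 2) × (row 3) = [2, 0, 2], so take v_3 = [1, 0, 1]^T.
V = [v_1 v_2 v_3] = [[0, 0, 1], [-2, 1, 0], [-5, 3, 1]] has det V = -1, so V^{-1} = adj(V)/det V = [[-1, -3, 1], [-2, -5, 2], [1, 0, 0]].
Modal coordinates z(0) = V^{-1} x(0): (-1)·(-1) + (-3)·0 + 1·(-3) = -2; (-2)·(-1) + (-5)·0 + 2·(-3) = -4; 1·(-1) + 0·0 + 0·(-3) = -1; so z(0) = [-2, -4, -1]^T.
x_2(t) = Σ_i (v_i)_2 · z_i(0) · e^{λ_i t} (row 2 of V times the modal terms).
x_2(1.5) = (-2)·(-2)·e^{-3·1.5} + 1·(-4)·e^{-2·1.5} + 0·(-1)·e^{-1·1.5} = 4·0.011109 + (-4)·0.049787 + 0·0.223130 = -0.1547.

-0.1547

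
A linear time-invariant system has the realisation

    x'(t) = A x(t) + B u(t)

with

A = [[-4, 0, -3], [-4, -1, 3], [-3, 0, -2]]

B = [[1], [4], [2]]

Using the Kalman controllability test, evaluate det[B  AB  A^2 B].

-65

AB = [[-10], [-2], [-7]]
A^2B = [[61], [21], [44]]
Controllability matrix C = [B  AB  A^2B] = [[1, -10, 61], [4, -2, 21], [2, -7, 44]]
Expanding along the first row, det(C) = 1·((-2)·44 - 21·(-7)) - (-10)·(4·44 - 21·2) + 61·(4·(-7) - (-2)·2) = 1·59 - (-10)·134 + 61·(-24) = -65
Since det(C) ≠ 0, rank(C) = 3 and the system is completely controllable.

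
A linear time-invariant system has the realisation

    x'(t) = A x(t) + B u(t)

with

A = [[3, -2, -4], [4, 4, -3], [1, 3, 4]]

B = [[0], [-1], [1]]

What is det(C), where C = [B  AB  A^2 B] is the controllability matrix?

140

AB = [[-2], [-7], [1]]
A^2B = [[4], [-39], [-19]]
Controllability matrix C = [B  AB  A^2B] = [[0, -2, 4], [-1, -7, -39], [1, 1, -19]]
Expanding along the first row, det(C) = 0·((-7)·(-19) - (-39)·1) - (-2)·((-1)·(-19) - (-39)·1) + 4·((-1)·1 - (-7)·1) = 0·172 - (-2)·58 + 4·6 = 140
Since det(C) ≠ 0, rank(C) = 3 and the system is completely controllable.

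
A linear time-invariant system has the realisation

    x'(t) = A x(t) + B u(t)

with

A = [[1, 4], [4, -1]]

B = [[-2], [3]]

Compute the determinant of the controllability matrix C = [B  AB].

AB = [[10], [-11]]
Controllability matrix C = [B  AB] = [[-2, 10], [3, -11]]
det(C) = (-2)·(-11) - 10·3 = 22 - 30 = -8
Since det(C) ≠ 0, rank(C) = 2 and the system is completely controllable.

-8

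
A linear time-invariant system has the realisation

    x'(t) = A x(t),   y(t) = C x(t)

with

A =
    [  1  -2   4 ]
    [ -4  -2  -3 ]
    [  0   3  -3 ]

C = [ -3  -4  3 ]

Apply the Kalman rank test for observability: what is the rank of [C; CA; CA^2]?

CA = [[13, 23, -9]]
CA^2 = [[-79, -99, 10]]
Observability matrix O = [C; CA; CA^2] = [[-3, -4, 3], [13, 23, -9], [-79, -99, 10]]
det(O) = (-3)·(23·10 - (-9)·(-99)) - (-4)·(13·10 - (-9)·(-79)) + 3·(13·(-99) - 23·(-79)) = (-3)·(-661) - (-4)·(-581) + 3·530 = 1249 ≠ 0, so rank(O) = 3.
rank(O) = 3 = n, so the pair (A, C) is completely observable.

3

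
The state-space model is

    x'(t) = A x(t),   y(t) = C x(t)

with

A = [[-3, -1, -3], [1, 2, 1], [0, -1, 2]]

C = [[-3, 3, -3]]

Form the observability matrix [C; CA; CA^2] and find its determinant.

CA = [[12, 12, 6]]
CA^2 = [[-24, 6, -12]]
Observability matrix O = [C; CA; CA^2] = [[-3, 3, -3], [12, 12, 6], [-24, 6, -12]]
Expanding along the first row, det(O) = (-3)·(12·(-12) - 6·6) - 3·(12·(-12) - 6·(-24)) + (-3)·(12·6 - 12·(-24)) = (-3)·(-180) - 3·0 + (-3)·360 = -540
Since det(O) ≠ 0, rank(O) = 3 and the system is completely observable.

-540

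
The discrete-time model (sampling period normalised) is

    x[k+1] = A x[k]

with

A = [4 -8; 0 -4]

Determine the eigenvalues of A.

det(zI - A) = z^2 - (tr A)z + det A, with tr A = 4 + (-4) = 0 and det A = 4·(-4) - (-8)·0 = -16 - 0 = -16.
So p(z) = det(zI - A) = z^2 - 16.
Factor z^2 - 16: two numbers with sum 0 and product -16 are 4 and -4, so z^2 - 16 = (z - 4)(z + 4).
Hence p(z) = (z - 4) (z + 4), with roots -4, 4.

-4, 4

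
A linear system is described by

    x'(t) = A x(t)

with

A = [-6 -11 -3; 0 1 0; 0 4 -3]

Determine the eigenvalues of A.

-6, -3, 1

det(sI - A) = s^3 - (tr A)s^2 + (M11 + M22 + M33)s - det A, where Mii is the 2×2 principal minor of A obtained by deleting row i and column i.
tr A = (-6) + 1 + (-3) = -8; M11 = 1·(-3) - 0·4 = -3 - 0 = -3; M22 = (-6)·(-3) - (-3)·0 = 18 - 0 = 18; M33 = (-6)·1 - (-11)·0 = -6 - 0 = -6; sum of minors = 9.
det A = (-6)·(1·(-3) - 0·4) - (-11)·(0·(-3) - 0·0) + (-3)·(0·4 - 1·0) = (-6)·(-3) - (-11)·0 + (-3)·0 = 18.
So p(s) = det(sI - A) = s^3 + 8s^2 + 9s - 18.
Rational-root test: any integer root divides -18. Testing small divisors, s = 1 works: p(1) = 1 + 8 + 9 + (-18) = 0, so (s - 1) is a factor.
Dividing, p(s) = (s - 1)(s^2 + 9s + 18).
Factor s^2 + 9s + 18: two numbers with sum -9 and product 18 are -3 and -6, so s^2 + 9s + 18 = (s + 3)(s + 6).
Hence p(s) = (s - 1) (s + 3) (s + 6), with roots -6, -3, 1.
At least one eigenvalue has non-negative real part, so the system is not asymptotically stable.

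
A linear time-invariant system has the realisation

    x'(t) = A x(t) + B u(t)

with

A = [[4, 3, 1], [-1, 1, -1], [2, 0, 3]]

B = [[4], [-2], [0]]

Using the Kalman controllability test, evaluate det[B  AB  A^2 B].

AB = [[10], [-6], [8]]
A^2B = [[30], [-24], [44]]
Controllability matrix C = [B  AB  A^2B] = [[4, 10, 30], [-2, -6, -24], [0, 8, 44]]
Expanding along the first row, det(C) = 4·((-6)·44 - (-24)·8) - 10·((-2)·44 - (-24)·0) + 30·((-2)·8 - (-6)·0) = 4·(-72) - 10·(-88) + 30·(-16) = 112
Since det(C) ≠ 0, rank(C) = 3 and the system is completely controllable.

112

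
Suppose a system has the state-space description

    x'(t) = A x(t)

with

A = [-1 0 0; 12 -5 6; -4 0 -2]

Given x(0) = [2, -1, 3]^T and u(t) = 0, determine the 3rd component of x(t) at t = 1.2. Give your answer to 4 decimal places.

det(sI - A) = s^3 - (tr A)s^2 + (M11 + M22 + M33)s - det A, where Mii is the 2×2 principal minor of A obtained by deleting row i and column i.
tr A = (-1) + (-5) + (-2) = -8; M11 = (-5)·(-2) - 6·0 = 10 - 0 = 10; M22 = (-1)·(-2) - 0·(-4) = 2 - 0 = 2; M33 = (-1)·(-5) - 0·12 = 5 - 0 = 5; sum of minors = 17.
det A = (-1)·((-5)·(-2) - 6·0) - 0·(12·(-2) - 6·(-4)) + 0·(12·0 - (-5)·(-4)) = (-1)·10 - 0·0 + 0·(-20) = -10.
So p(s) = det(sI - A) = s^3 + 8s^2 + 17s + 10.
Rational-root test: any integer root divides 10. Testing small divisors, s = -1 works: p(-1) = -1 + 8 + (-17) + 10 = 0, so (s + 1) is a factor.
Dividing, p(s) = (s + 1)(s^2 + 7s + 10).
Factor s^2 + 7s + 10: two numbers with sum -7 and product 10 are -2 and -5, so s^2 + 7s + 10 = (s + 2)(s + 5).
Hence p(s) = (s + 1) (s + 2) (s + 5), with roots -5, -2, -1.
The eigenvalues -5, -2, -1 are distinct and real, so A is diagonalisable and x(t) = e^{At} x(0) = V diag(e^{λ_i t}) V^{-1} x(0), where the columns of V are the eigenvectors.
λ = -5: A - (-5)I = [[4, 0, 0], [12, 0, 6], [-4, 0, 3]]. v must be orthogonal to every row; (row 1) × (row 2) = [0, -24, 0], so take v_1 = [0, -1, 0]^T.
λ = -2: A - (-2)I = [[1, 0, 0], [12, -3, 6], [-4, 0, 0]]. v must be orthogonal to every row; (row 1) × (row 2) = [0, -6, -3], so take v_2 = [0, -2, -1]^T.
λ = -1: A - (-1)I = [[0, 0, 0], [12, -4, 6], [-4, 0, -1]]. v must be orthogonal to every row; (row 2) × (row 3) = [4, -12, -16], so take v_3 = [-1, 3, 4]^T.
V = [v_1 v_2 v_3] = [[0, 0, -1], [-1, -2, 3], [0, -1, 4]] has det V = -1, so V^{-1} = adj(V)/det V = [[5, -1, 2], [-4, 0, -1], [-1, 0, 0]].
Modal coordinates z(0) = V^{-1} x(0): 5·2 + (-1)·(-1) + 2·3 = 17; (-4)·2 + 0·(-1) + (-1)·3 = -11; (-1)·2 + 0·(-1) + 0·3 = -2; so z(0) = [17, -11, -2]^T.
x_3(t) = Σ_i (v_i)_3 · z_i(0) · e^{λ_i t} (row 3 of V times the modal terms).
x_3(1.2) = 0·17·e^{-5·1.2} + (-1)·(-11)·e^{-2·1.2} + 4·(-2)·e^{-1·1.2} = 0·0.002479 + 11·0.090718 + (-8)·0.301194 = -1.4117.

-1.4117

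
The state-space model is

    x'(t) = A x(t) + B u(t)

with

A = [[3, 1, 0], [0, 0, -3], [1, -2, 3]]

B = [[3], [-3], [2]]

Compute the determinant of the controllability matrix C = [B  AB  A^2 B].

1089

AB = [[6], [-6], [15]]
A^2B = [[12], [-45], [63]]
Controllability matrix C = [B  AB  A^2B] = [[3, 6, 12], [-3, -6, -45], [2, 15, 63]]
Expanding along the first row, det(C) = 3·((-6)·63 - (-45)·15) - 6·((-3)·63 - (-45)·2) + 12·((-3)·15 - (-6)·2) = 3·297 - 6·(-99) + 12·(-33) = 1089
Since det(C) ≠ 0, rank(C) = 3 and the system is completely controllable.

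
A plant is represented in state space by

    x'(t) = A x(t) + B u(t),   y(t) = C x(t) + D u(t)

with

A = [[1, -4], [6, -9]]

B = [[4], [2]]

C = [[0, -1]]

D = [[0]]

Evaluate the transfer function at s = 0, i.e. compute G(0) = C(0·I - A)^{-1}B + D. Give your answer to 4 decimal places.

G(0) = C(-A)^{-1}B + D = -C A^{-1} B + D.
det A = 15, so A^{-1} = (1/15)·adj(A) = [[-3/5, 4/15], [-2/5, 1/15]]
A^{-1} B = [-28/15, -22/15]^T
C A^{-1} B = 22/15
G(0) = D - C A^{-1} B = 0 - (22/15) = -22/15 ≈ -1.4667

-1.4667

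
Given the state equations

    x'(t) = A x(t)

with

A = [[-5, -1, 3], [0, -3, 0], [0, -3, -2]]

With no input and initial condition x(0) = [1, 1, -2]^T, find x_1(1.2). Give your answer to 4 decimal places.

-0.3393

det(sI - A) = s^3 - (tr A)s^2 + (M11 + M22 + M33)s - det A, where Mii is the 2×2 principal minor of A obtained by deleting row i and column i.
tr A = (-5) + (-3) + (-2) = -10; M11 = (-3)·(-2) - 0·(-3) = 6 - 0 = 6; M22 = (-5)·(-2) - 3·0 = 10 - 0 = 10; M33 = (-5)·(-3) - (-1)·0 = 15 - 0 = 15; sum of minors = 31.
det A = (-5)·((-3)·(-2) - 0·(-3)) - (-1)·(0·(-2) - 0·0) + 3·(0·(-3) - (-3)·0) = (-5)·6 - (-1)·0 + 3·0 = -30.
So p(s) = det(sI - A) = s^3 + 10s^2 + 31s + 30.
Rational-root test: any integer root divides 30. Testing small divisors, s = -2 works: p(-2) = -8 + 40 + (-62) + 30 = 0, so (s + 2) is a factor.
Dividing, p(s) = (s + 2)(s^2 + 8s + 15).
Factor s^2 + 8s + 15: two numbers with sum -8 and product 15 are -3 and -5, so s^2 + 8s + 15 = (s + 3)(s + 5).
Hence p(s) = (s + 2) (s + 3) (s + 5), with roots -5, -3, -2.
The eigenvalues -5, -3, -2 are distinct and real, so A is diagonalisable and x(t) = e^{At} x(0) = V diag(e^{λ_i t}) V^{-1} x(0), where the columns of V are the eigenvectors.
λ = -5: A - (-5)I = [[0, -1, 3], [0, 2, 0], [0, -3, 3]]. v must be orthogonal to every row; (row 1) × (row 2) = [-6, 0, 0], so take v_1 = [1, 0, 0]^T.
λ = -3: A - (-3)I = [[-2, -1, 3], [0, 0, 0], [0, -3, 1]]. v must be orthogonal to every row; (row 1) × (row 3) = [8, 2, 6], so take v_2 = [4, 1, 3]^T.
λ = -2: A - (-2)I = [[-3, -1, 3], [0, -1, 0], [0, -3, 0]]. v must be orthogonal to every row; (row 1) × (row 2) = [3, 0, 3], so take v_3 = [1, 0, 1]^T.
V = [v_1 v_2 v_3] = [[1, 4, 1], [0, 1, 0], [0, 3, 1]] has det V = 1, so V^{-1} = adj(V)/det V = [[1, -1, -1], [0, 1, 0], [0, -3, 1]].
Modal coordinates z(0) = V^{-1} x(0): 1·1 + (-1)·1 + (-1)·(-2) = 2; 0·1 + 1·1 + 0·(-2) = 1; 0·1 + (-3)·1 + 1·(-2) = -5; so z(0) = [2, 1, -5]^T.
x_1(t) = Σ_i (v_i)_1 · z_i(0) · e^{λ_i t} (row 1 of V times the modal terms).
x_1(1.2) = 1·2·e^{-5·1.2} + 4·1·e^{-3·1.2} + 1·(-5)·e^{-2·1.2} = 2·0.002479 + 4·0.027324 + (-5)·0.090718 = -0.3393.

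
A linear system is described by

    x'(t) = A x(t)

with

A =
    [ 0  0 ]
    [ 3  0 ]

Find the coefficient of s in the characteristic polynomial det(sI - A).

0

For a 2×2 matrix, det(sI - A) = s^2 - (tr A)s + det A.
tr A = 0, det A = 0.
So p(s) = s^2.
The coefficient of s is 0.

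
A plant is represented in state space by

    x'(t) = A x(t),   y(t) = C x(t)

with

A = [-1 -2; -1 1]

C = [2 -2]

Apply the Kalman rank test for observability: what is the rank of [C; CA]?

2

CA = [[0, -6]]
Observability matrix O = [C; CA] = [[2, -2], [0, -6]]
det(O) = 2·(-6) - (-2)·0 = -12 - 0 = -12 ≠ 0, so rank(O) = 2.
rank(O) = 2 = n, so the pair (A, C) is completely observable.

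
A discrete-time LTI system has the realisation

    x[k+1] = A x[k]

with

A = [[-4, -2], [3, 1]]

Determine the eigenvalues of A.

det(zI - A) = z^2 - (tr A)z + det A, with tr A = (-4) + 1 = -3 and det A = (-4)·1 - (-2)·3 = -4 - (-6) = 2.
So p(z) = det(zI - A) = z^2 + 3z + 2.
Factor z^2 + 3z + 2: two numbers with sum -3 and product 2 are -1 and -2, so z^2 + 3z + 2 = (z + 1)(z + 2).
Hence p(z) = (z + 1) (z + 2), with roots -2, -1.

-2, -1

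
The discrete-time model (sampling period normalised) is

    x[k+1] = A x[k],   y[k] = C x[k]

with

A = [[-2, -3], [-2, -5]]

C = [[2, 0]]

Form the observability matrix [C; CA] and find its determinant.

-12

CA = [[-4, -6]]
Observability matrix O = [C; CA] = [[2, 0], [-4, -6]]
det(O) = 2·(-6) - 0·(-4) = -12 - 0 = -12
Since det(O) ≠ 0, rank(O) = 2 and the system is completely observable.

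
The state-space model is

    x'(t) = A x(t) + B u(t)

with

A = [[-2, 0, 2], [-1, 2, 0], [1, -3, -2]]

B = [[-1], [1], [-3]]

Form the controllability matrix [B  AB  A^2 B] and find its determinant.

AB = [[-4], [3], [2]]
A^2B = [[12], [10], [-17]]
Controllability matrix C = [B  AB  A^2B] = [[-1, -4, 12], [1, 3, 10], [-3, 2, -17]]
Expanding along the first row, det(C) = (-1)·(3·(-17) - 10·2) - (-4)·(1·(-17) - 10·(-3)) + 12·(1·2 - 3·(-3)) = (-1)·(-71) - (-4)·13 + 12·11 = 255
Since det(C) ≠ 0, rank(C) = 3 and the system is completely controllable.

255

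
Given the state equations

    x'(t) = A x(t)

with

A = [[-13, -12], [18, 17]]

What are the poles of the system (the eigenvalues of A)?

det(sI - A) = s^2 - (tr A)s + det A, with tr A = (-13) + 17 = 4 and det A = (-13)·17 - (-12)·18 = -221 - (-216) = -5.
So p(s) = det(sI - A) = s^2 - 4s - 5.
Factor s^2 - 4s - 5: two numbers with sum 4 and product -5 are 5 and -1, so s^2 - 4s - 5 = (s - 5)(s + 1).
Hence p(s) = (s - 5) (s + 1), with roots -1, 5.
At least one eigenvalue has non-negative real part, so the system is not asymptotically stable.

-1, 5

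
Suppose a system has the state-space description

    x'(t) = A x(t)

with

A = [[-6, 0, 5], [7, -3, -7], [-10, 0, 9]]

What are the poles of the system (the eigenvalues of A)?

-3, -1, 4

det(sI - A) = s^3 - (tr A)s^2 + (M11 + M22 + M33)s - det A, where Mii is the 2×2 principal minor of A obtained by deleting row i and column i.
tr A = (-6) + (-3) + 9 = 0; M11 = (-3)·9 - (-7)·0 = -27 - 0 = -27; M22 = (-6)·9 - 5·(-10) = -54 - (-50) = -4; M33 = (-6)·(-3) - 0·7 = 18 - 0 = 18; sum of minors = -13.
det A = (-6)·((-3)·9 - (-7)·0) - 0·(7·9 - (-7)·(-10)) + 5·(7·0 - (-3)·(-10)) = (-6)·(-27) - 0·(-7) + 5·(-30) = 12.
So p(s) = det(sI - A) = s^3 - 13s - 12.
Rational-root test: any integer root divides -12. Testing small divisors, s = -1 works: p(-1) = -1 + 0 + 13 + (-12) = 0, so (s + 1) is a factor.
Dividing, p(s) = (s + 1)(s^2 - s - 12).
Factor s^2 - s - 12: two numbers with sum 1 and product -12 are 4 and -3, so s^2 - s - 12 = (s - 4)(s + 3).
Hence p(s) = (s - 4) (s + 1) (s + 3), with roots -3, -1, 4.
At least one eigenvalue has non-negative real part, so the system is not asymptotically stable.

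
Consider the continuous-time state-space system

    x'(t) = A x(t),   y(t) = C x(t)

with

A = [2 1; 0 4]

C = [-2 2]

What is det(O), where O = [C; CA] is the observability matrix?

CA = [[-4, 6]]
Observability matrix O = [C; CA] = [[-2, 2], [-4, 6]]
det(O) = (-2)·6 - 2·(-4) = -12 - (-8) = -4
Since det(O) ≠ 0, rank(O) = 2 and the system is completely observable.

-4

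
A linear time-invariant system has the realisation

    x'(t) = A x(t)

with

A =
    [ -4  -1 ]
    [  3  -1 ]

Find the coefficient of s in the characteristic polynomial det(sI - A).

5

For a 2×2 matrix, det(sI - A) = s^2 - (tr A)s + det A.
tr A = -5, det A = 7.
So p(s) = s^2 + 5s + 7.
The coefficient of s is 5.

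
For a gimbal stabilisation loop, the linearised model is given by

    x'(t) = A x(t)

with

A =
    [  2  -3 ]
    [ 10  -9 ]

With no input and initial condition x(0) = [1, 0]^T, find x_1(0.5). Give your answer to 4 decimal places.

0.6621

det(sI - A) = s^2 - (tr A)s + det A, with tr A = 2 + (-9) = -7 and det A = 2·(-9) - (-3)·10 = -18 - (-30) = 12.
So p(s) = det(sI - A) = s^2 + 7s + 12.
Factor s^2 + 7s + 12: two numbers with sum -7 and product 12 are -3 and -4, so s^2 + 7s + 12 = (s + 3)(s + 4).
Hence p(s) = (s + 3) (s + 4), with roots -4, -3.
The eigenvalues -4, -3 are distinct and real, so A is diagonalisable and x(t) = e^{At} x(0) = V diag(e^{λ_i t}) V^{-1} x(0), where the columns of V are the eigenvectors.
λ = -4: A - (-4)I = [[6, -3], [10, -5]]. Row 1 gives 6·v1 + (-3)·v2 = 0, so take v_1 = [1, 2]^T.
λ = -3: A - (-3)I = [[5, -3], [10, -6]]. Row 1 gives 5·v1 + (-3)·v2 = 0, so take v_2 = [3, 5]^T.
V = [v_1 v_2] = [[1, 3], [2, 5]] has det V = -1, so V^{-1} = adj(V)/det V = [[-5, 3], [2, -1]].
Modal coordinates z(0) = V^{-1} x(0): (-5)·1 + 3·0 = -5; 2·1 + (-1)·0 = 2; so z(0) = [-5, 2]^T.
x_1(t) = Σ_i (v_i)_1 · z_i(0) · e^{λ_i t} (row 1 of V times the modal terms).
x_1(0.5) = 1·(-5)·e^{-4·0.5} + 3·2·e^{-3·0.5} = (-5)·0.135335 + 6·0.223130 = 0.6621.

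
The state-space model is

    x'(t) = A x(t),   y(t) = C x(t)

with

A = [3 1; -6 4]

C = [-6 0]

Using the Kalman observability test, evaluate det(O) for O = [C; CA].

CA = [[-18, -6]]
Observability matrix O = [C; CA] = [[-6, 0], [-18, -6]]
det(O) = (-6)·(-6) - 0·(-18) = 36 - 0 = 36
Since det(O) ≠ 0, rank(O) = 2 and the system is completely observable.

36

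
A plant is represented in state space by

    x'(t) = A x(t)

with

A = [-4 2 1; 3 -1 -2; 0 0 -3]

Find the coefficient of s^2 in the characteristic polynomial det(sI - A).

Expand det(sI - A) for the 3×3 matrix.
p(s) = s^3 + 8s^2 + 13s - 6.
(Check: constant term = det(-A) = (-1)^3 det A = -6; coefficient of s^2 = -tr A = 8.)
The coefficient of s^2 is 8.

8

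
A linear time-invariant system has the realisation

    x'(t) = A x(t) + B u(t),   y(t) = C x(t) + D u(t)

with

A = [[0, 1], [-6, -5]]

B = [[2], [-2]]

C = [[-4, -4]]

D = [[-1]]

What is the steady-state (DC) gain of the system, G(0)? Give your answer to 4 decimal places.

G(0) = C(-A)^{-1}B + D = -C A^{-1} B + D.
det A = 6, so A^{-1} = (1/6)·adj(A) = [[-5/6, -1/6], [1, 0]]
A^{-1} B = [-4/3, 2]^T
C A^{-1} B = -8/3
G(0) = D - C A^{-1} B = -1 - (-8/3) = 5/3 ≈ 1.6667

1.6667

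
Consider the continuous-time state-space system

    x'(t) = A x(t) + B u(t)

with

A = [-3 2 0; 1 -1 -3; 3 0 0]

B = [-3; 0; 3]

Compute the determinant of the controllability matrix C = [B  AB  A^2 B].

-864

AB = [[9], [-12], [-9]]
A^2B = [[-51], [48], [27]]
Controllability matrix C = [B  AB  A^2B] = [[-3, 9, -51], [0, -12, 48], [3, -9, 27]]
Expanding along the first row, det(C) = (-3)·((-12)·27 - 48·(-9)) - 9·(0·27 - 48·3) + (-51)·(0·(-9) - (-12)·3) = (-3)·108 - 9·(-144) + (-51)·36 = -864
Since det(C) ≠ 0, rank(C) = 3 and the system is completely controllable.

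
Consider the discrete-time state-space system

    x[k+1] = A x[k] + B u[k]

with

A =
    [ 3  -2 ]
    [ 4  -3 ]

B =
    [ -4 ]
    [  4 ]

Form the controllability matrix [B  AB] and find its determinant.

AB = [[-20], [-28]]
Controllability matrix C = [B  AB] = [[-4, -20], [4, -28]]
det(C) = (-4)·(-28) - (-20)·4 = 112 - (-80) = 192
Since det(C) ≠ 0, rank(C) = 2 and the system is completely controllable.

192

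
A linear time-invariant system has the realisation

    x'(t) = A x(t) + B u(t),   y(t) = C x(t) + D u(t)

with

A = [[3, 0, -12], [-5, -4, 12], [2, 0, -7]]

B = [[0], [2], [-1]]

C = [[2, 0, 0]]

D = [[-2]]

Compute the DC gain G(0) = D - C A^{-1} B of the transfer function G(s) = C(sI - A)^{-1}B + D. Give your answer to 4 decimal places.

G(0) = C(-A)^{-1}B + D = -C A^{-1} B + D.
det A = -12, so A^{-1} = (1/-12)·adj(A) = [[-7/3, 0, 4], [11/12, -1/4, -2], [-2/3, 0, 1]]
A^{-1} B = [-4, 3/2, -1]^T
C A^{-1} B = -8
G(0) = D - C A^{-1} B = -2 - (-8) = 6

6.0000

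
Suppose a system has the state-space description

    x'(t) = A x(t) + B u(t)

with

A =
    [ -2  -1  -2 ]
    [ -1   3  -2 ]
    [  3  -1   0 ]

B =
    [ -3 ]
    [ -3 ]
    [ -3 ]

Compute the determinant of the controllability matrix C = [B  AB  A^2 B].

1890

AB = [[15], [0], [-6]]
A^2B = [[-18], [-3], [45]]
Controllability matrix C = [B  AB  A^2B] = [[-3, 15, -18], [-3, 0, -3], [-3, -6, 45]]
Expanding along the first row, det(C) = (-3)·(0·45 - (-3)·(-6)) - 15·((-3)·45 - (-3)·(-3)) + (-18)·((-3)·(-6) - 0·(-3)) = (-3)·(-18) - 15·(-144) + (-18)·18 = 1890
Since det(C) ≠ 0, rank(C) = 3 and the system is completely controllable.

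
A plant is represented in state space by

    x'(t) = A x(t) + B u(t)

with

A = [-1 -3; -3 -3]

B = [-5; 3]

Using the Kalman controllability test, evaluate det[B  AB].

-18

AB = [[-4], [6]]
Controllability matrix C = [B  AB] = [[-5, -4], [3, 6]]
det(C) = (-5)·6 - (-4)·3 = -30 - (-12) = -18
Since det(C) ≠ 0, rank(C) = 2 and the system is completely controllable.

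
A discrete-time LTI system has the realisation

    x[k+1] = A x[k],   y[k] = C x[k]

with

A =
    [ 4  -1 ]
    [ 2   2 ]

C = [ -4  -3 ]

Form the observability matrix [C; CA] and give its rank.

CA = [[-22, -2]]
Observability matrix O = [C; CA] = [[-4, -3], [-22, -2]]
det(O) = (-4)·(-2) - (-3)·(-22) = 8 - 66 = -58 ≠ 0, so rank(O) = 2.
rank(O) = 2 = n, so the pair (A, C) is completely observable.

2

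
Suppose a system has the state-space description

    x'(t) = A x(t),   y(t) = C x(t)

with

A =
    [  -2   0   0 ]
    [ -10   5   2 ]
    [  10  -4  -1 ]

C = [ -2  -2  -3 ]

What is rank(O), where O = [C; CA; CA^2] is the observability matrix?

CA = [[-6, 2, -1]]
CA^2 = [[-18, 14, 5]]
Observability matrix O = [C; CA; CA^2] = [[-2, -2, -3], [-6, 2, -1], [-18, 14, 5]]
The columns c1, c2, c3 of O are linearly dependent: -c1 - 2·c2 + 2·c3 = 0 (check each entry), so rank(O) ≤ 2.
The 2×2 minor from rows 1, 2, columns 1, 2 is (-2)·2 - (-2)·(-6) = -4 - 12 = -16 ≠ 0, so rank(O) = 2.
rank(O) = 2 < n = 3, so the pair (A, C) is not completely observable.

2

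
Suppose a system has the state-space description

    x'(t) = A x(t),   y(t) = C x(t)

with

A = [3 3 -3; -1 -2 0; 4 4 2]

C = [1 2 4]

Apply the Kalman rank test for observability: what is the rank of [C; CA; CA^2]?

CA = [[17, 15, 5]]
CA^2 = [[56, 41, -41]]
Observability matrix O = [C; CA; CA^2] = [[1, 2, 4], [17, 15, 5], [56, 41, -41]]
det(O) = 1·(15·(-41) - 5·41) - 2·(17·(-41) - 5·56) + 4·(17·41 - 15·56) = 1·(-820) - 2·(-977) + 4·(-143) = 562 ≠ 0, so rank(O) = 3.
rank(O) = 3 = n, so the pair (A, C) is completely observable.

3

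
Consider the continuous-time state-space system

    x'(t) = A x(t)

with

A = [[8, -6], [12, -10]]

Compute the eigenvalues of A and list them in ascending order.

det(sI - A) = s^2 - (tr A)s + det A, with tr A = 8 + (-10) = -2 and det A = 8·(-10) - (-6)·12 = -80 - (-72) = -8.
So p(s) = det(sI - A) = s^2 + 2s - 8.
Factor s^2 + 2s - 8: two numbers with sum -2 and product -8 are 2 and -4, so s^2 + 2s - 8 = (s - 2)(s + 4).
Hence p(s) = (s - 2) (s + 4), with roots -4, 2.
At least one eigenvalue has non-negative real part, so the system is not asymptotically stable.

-4, 2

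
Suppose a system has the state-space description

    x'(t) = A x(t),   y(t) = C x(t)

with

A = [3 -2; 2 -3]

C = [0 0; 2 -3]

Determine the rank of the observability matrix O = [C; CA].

CA = [[0, 0], [0, 5]]
Observability matrix O = [C; CA] = [[0, 0], [2, -3], [0, 0], [0, 5]]
Take the 2×2 submatrix of O formed by rows 2, 4: [[2, -3], [0, 5]]. Its determinant is 2·5 - (-3)·0 = 10 - 0 = 10 ≠ 0.
So rank(O) ≥ 2; since O has 2 columns, rank(O) = 2.
rank(O) = 2 = n, so the pair (A, C) is completely observable.

2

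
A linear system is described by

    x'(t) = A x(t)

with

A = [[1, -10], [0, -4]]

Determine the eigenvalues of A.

det(sI - A) = s^2 - (tr A)s + det A, with tr A = 1 + (-4) = -3 and det A = 1·(-4) - (-10)·0 = -4 - 0 = -4.
So p(s) = det(sI - A) = s^2 + 3s - 4.
Factor s^2 + 3s - 4: two numbers with sum -3 and product -4 are 1 and -4, so s^2 + 3s - 4 = (s - 1)(s + 4).
Hence p(s) = (s - 1) (s + 4), with roots -4, 1.
At least one eigenvalue has non-negative real part, so the system is not asymptotically stable.

-4, 1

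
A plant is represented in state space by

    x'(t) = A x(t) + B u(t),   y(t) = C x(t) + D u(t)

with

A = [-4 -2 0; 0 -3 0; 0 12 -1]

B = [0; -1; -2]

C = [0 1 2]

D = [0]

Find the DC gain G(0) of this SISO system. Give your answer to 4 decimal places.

-12.3333

G(0) = C(-A)^{-1}B + D = -C A^{-1} B + D.
det A = -12, so A^{-1} = (1/-12)·adj(A) = [[-1/4, 1/6, 0], [0, -1/3, 0], [0, -4, -1]]
A^{-1} B = [-1/6, 1/3, 6]^T
C A^{-1} B = 37/3
G(0) = D - C A^{-1} B = 0 - (37/3) = -37/3 ≈ -12.3333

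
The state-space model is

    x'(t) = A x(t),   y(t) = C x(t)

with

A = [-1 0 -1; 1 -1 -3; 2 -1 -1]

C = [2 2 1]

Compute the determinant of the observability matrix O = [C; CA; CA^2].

CA = [[2, -3, -9]]
CA^2 = [[-23, 12, 16]]
Observability matrix O = [C; CA; CA^2] = [[2, 2, 1], [2, -3, -9], [-23, 12, 16]]
Expanding along the first row, det(O) = 2·((-3)·16 - (-9)·12) - 2·(2·16 - (-9)·(-23)) + 1·(2·12 - (-3)·(-23)) = 2·60 - 2·(-175) + 1·(-45) = 425
Since det(O) ≠ 0, rank(O) = 3 and the system is completely observable.

425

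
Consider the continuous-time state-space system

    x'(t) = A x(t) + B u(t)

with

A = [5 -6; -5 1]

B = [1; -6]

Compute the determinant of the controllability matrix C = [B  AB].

235

AB = [[41], [-11]]
Controllability matrix C = [B  AB] = [[1, 41], [-6, -11]]
det(C) = 1·(-11) - 41·(-6) = -11 - (-246) = 235
Since det(C) ≠ 0, rank(C) = 2 and the system is completely controllable.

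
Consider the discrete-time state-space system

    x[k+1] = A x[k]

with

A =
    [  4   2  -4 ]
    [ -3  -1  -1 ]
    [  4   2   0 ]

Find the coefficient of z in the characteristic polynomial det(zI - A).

20

Expand det(zI - A) for the 3×3 matrix.
p(z) = z^3 - 3z^2 + 20z - 8.
(Check: constant term = det(-A) = (-1)^3 det A = -8; coefficient of z^2 = -tr A = -3.)
The coefficient of z is 20.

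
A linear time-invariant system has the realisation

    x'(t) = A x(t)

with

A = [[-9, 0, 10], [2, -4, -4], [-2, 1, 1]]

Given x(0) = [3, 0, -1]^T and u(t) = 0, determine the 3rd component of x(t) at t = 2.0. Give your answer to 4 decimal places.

det(sI - A) = s^3 - (tr A)s^2 + (M11 + M22 + M33)s - det A, where Mii is the 2×2 principal minor of A obtained by deleting row i and column i.
tr A = (-9) + (-4) + 1 = -12; M11 = (-4)·1 - (-4)·1 = -4 - (-4) = 0; M22 = (-9)·1 - 10·(-2) = -9 - (-20) = 11; M33 = (-9)·(-4) - 0·2 = 36 - 0 = 36; sum of minors = 47.
det A = (-9)·((-4)·1 - (-4)·1) - 0·(2·1 - (-4)·(-2)) + 10·(2·1 - (-4)·(-2)) = (-9)·0 - 0·(-6) + 10·(-6) = -60.
So p(s) = det(sI - A) = s^3 + 12s^2 + 47s + 60.
Rational-root test: any integer root divides 60. Testing small divisors, s = -3 works: p(-3) = -27 + 108 + (-141) + 60 = 0, so (s + 3) is a factor.
Dividing, p(s) = (s + 3)(s^2 + 9s + 20).
Factor s^2 + 9s + 20: two numbers with sum -9 and product 20 are -4 and -5, so s^2 + 9s + 20 = (s + 4)(s + 5).
Hence p(s) = (s + 3) (s + 4) (s + 5), with roots -5, -4, -3.
The eigenvalues -5, -4, -3 are distinct and real, so A is diagonalisable and x(t) = e^{At} x(0) = V diag(e^{λ_i t}) V^{-1} x(0), where the columns of V are the eigenvectors.
λ = -5: A - (-5)I = [[-4, 0, 10], [2, 1, -4], [-2, 1, 6]]. v must be orthogonal to every row; (row 1) × (row 2) = [-10, 4, -4], so take v_1 = [5, -2, 2]^T.
λ = -4: A - (-4)I = [[-5, 0, 10], [2, 0, -4], [-2, 1, 5]]. v must be orthogonal to every row; (row 1) × (row 3) = [-10, 5, -5], so take v_2 = [-2, 1, -1]^T.
λ = -3: A - (-3)I = [[-6, 0, 10], [2, -1, -4], [-2, 1, 4]]. v must be orthogonal to every row; (row 1) × (row 2) = [10, -4, 6], so take v_3 = [5, -2, 3]^T.
V = [v_1 v_2 v_3] = [[5, -2, 5], [-2, 1, -2], [2, -1, 3]] has det V = 1, so V^{-1} = adj(V)/det V = [[1, 1, -1], [2, 5, 0], [0, 1, 1]].
Modal coordinates z(0) = V^{-1} x(0): 1·3 + 1·0 + (-1)·(-1) = 4; 2·3 + 5·0 + 0·(-1) = 6; 0·3 + 1·0 + 1·(-1) = -1; so z(0) = [4, 6, -1]^T.
x_3(t) = Σ_i (v_i)_3 · z_i(0) · e^{λ_i t} (row 3 of V times the modal terms).
x_3(2.0) = 2·4·e^{-5·2.0} + (-1)·6·e^{-4·2.0} + 3·(-1)·e^{-3·2.0} = 8·0.000045 + (-6)·0.000335 + (-3)·0.002479 = -0.0091.

-0.0091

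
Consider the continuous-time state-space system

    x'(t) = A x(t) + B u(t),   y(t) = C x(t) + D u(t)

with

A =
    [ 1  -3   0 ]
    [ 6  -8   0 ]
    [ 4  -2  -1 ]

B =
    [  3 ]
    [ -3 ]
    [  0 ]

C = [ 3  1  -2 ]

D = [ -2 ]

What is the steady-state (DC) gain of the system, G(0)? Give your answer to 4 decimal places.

-8.0000

G(0) = C(-A)^{-1}B + D = -C A^{-1} B + D.
det A = -10, so A^{-1} = (1/-10)·adj(A) = [[-4/5, 3/10, 0], [-3/5, 1/10, 0], [-2, 1, -1]]
A^{-1} B = [-33/10, -21/10, -9]^T
C A^{-1} B = 6
G(0) = D - C A^{-1} B = -2 - (6) = -8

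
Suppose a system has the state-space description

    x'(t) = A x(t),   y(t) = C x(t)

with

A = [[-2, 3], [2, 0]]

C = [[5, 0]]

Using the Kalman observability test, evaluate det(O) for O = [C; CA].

CA = [[-10, 15]]
Observability matrix O = [C; CA] = [[5, 0], [-10, 15]]
det(O) = 5·15 - 0·(-10) = 75 - 0 = 75
Since det(O) ≠ 0, rank(O) = 2 and the system is completely observable.

75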